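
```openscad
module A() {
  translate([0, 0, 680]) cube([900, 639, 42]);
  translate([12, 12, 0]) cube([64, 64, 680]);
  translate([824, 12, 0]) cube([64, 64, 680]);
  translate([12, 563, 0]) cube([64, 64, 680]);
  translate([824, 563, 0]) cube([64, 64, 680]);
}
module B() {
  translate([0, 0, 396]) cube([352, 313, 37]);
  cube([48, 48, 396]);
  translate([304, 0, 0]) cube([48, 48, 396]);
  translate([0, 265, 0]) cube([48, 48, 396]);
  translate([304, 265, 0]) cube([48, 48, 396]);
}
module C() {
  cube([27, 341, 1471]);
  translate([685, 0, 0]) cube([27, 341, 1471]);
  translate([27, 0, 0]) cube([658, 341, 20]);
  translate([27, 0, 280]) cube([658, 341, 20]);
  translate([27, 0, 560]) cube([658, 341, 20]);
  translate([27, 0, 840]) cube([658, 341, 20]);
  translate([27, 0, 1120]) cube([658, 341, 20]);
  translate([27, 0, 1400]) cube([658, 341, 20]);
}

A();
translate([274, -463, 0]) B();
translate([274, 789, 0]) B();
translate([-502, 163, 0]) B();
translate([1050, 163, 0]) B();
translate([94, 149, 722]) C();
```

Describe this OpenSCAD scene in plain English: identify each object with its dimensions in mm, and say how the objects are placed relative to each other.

A is a rectangular dining table. The top is 900×639×42 mm with its upper surface at z = 722 mm. It stands on four 64×64 mm square legs, each inset 12 mm from the nearest pair of top edges, running from the floor to the underside of the top.

B is a four-legged stool. The seat is a 352×313×37 mm slab whose top surface is at z = 433 mm; four square legs, each 48×48 mm in cross-section, run from the floor (z = 0) to the underside of the seat, each flush with a corner of the seat.

C is a bookshelf 712 mm wide overall, 341 mm deep and 1471 mm tall. The two sides are 27 mm thick vertical panels. 6 horizontal shelves of 20 mm thickness span between the inner faces of the sides; the lowest shelf sits on the floor and shelves are stacked with a clear vertical gap of 260 mm between each pair.

Four stools sit around the table at the −y, +y, −x, +x sides. The bookshelf is on top of the table, centred.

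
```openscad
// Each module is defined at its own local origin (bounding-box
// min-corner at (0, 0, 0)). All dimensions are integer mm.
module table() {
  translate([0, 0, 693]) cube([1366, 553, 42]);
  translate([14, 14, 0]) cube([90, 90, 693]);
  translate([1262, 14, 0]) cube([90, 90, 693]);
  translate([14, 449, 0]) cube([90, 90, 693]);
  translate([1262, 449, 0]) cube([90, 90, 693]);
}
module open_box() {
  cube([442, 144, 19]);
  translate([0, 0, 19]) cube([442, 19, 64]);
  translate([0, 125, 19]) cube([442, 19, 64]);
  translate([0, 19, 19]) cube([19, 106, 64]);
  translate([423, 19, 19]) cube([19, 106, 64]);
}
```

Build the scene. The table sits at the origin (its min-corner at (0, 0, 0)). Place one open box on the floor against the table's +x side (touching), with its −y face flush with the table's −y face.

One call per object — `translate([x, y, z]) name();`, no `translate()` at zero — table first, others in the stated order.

table();
translate([1366, 0, 0]) open_box();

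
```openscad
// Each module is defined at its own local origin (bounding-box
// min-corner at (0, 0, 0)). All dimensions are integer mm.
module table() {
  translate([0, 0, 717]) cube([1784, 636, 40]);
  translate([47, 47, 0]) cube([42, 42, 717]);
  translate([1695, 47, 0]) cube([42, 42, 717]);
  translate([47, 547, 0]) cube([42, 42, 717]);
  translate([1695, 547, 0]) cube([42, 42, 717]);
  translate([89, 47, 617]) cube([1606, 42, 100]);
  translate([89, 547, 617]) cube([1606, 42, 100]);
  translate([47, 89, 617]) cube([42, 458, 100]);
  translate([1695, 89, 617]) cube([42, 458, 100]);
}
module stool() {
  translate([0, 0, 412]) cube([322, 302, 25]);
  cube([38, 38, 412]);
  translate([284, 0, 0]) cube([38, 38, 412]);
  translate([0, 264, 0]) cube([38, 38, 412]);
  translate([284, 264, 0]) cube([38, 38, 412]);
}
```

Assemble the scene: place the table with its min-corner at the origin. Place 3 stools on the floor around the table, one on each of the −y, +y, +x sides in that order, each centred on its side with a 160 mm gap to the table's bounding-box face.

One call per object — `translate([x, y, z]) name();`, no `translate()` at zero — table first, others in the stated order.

table();
translate([731, -462, 0]) stool();
translate([731, 796, 0]) stool();
translate([1944, 167, 0]) stool();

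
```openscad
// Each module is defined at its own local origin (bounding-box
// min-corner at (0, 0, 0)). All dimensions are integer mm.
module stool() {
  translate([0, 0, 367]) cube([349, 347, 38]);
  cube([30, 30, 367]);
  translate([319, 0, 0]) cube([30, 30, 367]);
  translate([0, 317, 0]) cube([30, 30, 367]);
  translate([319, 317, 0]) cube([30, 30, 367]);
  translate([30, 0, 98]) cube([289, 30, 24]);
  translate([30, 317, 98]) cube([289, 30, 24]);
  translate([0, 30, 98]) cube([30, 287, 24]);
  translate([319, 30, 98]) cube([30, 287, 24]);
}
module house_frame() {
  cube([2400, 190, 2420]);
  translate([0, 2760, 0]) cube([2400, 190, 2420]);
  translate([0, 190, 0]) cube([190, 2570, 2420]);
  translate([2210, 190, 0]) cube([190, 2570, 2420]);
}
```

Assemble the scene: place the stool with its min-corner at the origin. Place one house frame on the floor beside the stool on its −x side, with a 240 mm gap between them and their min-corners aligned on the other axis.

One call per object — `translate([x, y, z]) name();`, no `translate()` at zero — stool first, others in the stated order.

stool();
translate([-2640, 0, 0]) house_frame();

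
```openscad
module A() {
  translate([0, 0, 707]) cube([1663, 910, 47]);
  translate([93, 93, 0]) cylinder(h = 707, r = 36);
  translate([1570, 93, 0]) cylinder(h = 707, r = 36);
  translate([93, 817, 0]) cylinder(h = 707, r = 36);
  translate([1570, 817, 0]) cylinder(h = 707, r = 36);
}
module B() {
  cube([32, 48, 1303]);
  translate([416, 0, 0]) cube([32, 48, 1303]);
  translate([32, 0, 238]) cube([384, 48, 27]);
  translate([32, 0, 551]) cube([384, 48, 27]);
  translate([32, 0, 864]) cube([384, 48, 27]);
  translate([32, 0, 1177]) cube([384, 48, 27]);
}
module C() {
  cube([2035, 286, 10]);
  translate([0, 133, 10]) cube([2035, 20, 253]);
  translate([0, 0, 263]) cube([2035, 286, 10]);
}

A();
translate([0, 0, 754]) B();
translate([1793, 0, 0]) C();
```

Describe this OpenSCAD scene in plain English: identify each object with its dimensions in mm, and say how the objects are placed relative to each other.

A is a rectangular dining table. The top is 1663×910×47 mm with its upper surface at z = 754 mm. It stands on four round legs of 72 mm diameter, each leg's bounding box inset 57 mm from the nearest pair of top edges, running from the floor to the underside of the top.

B is a wooden ladder with two side rails of 32×48 mm section and 1303 mm height, set 448 mm apart overall. Between them run 4 rectangular rungs (48 mm deep, 27 mm thick), front faces flush with the rails' −y face. The bottom of the first rung is 238 mm above the floor and each subsequent rung is 313 mm higher than the one below.

C is an I-beam lying along x, 2035 mm long. Overall section height 273 mm. Two flanges 286 mm wide (y) and 10 mm thick, one on the floor and one at the top; a web 20 mm thick runs between them, centred on the flange width.

The ladder is on top of the table. The I-beam is on the floor beside the table on its +x side.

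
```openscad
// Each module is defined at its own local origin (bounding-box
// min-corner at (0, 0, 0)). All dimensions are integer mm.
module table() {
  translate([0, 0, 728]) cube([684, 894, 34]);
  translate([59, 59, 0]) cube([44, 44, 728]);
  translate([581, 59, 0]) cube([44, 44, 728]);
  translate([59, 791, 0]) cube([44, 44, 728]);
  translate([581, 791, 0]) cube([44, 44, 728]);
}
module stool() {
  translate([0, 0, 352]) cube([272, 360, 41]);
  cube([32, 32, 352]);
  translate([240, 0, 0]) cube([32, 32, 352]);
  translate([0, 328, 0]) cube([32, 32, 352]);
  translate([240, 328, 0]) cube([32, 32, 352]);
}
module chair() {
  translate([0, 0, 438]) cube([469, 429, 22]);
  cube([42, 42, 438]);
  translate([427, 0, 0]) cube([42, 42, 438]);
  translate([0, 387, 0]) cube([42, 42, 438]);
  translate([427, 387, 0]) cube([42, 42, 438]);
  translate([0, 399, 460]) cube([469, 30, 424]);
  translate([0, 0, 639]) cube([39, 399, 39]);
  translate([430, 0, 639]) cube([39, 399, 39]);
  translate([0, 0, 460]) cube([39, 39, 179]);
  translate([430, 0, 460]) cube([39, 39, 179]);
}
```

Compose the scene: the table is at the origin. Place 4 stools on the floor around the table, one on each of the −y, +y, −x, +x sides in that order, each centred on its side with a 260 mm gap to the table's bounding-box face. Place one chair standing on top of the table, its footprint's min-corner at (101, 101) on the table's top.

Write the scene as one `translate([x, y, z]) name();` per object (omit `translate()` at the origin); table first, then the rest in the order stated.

table();
translate([206, -620, 0]) stool();
translate([206, 1154, 0]) stool();
translate([-532, 267, 0]) stool();
translate([944, 267, 0]) stool();
translate([101, 101, 762]) chair();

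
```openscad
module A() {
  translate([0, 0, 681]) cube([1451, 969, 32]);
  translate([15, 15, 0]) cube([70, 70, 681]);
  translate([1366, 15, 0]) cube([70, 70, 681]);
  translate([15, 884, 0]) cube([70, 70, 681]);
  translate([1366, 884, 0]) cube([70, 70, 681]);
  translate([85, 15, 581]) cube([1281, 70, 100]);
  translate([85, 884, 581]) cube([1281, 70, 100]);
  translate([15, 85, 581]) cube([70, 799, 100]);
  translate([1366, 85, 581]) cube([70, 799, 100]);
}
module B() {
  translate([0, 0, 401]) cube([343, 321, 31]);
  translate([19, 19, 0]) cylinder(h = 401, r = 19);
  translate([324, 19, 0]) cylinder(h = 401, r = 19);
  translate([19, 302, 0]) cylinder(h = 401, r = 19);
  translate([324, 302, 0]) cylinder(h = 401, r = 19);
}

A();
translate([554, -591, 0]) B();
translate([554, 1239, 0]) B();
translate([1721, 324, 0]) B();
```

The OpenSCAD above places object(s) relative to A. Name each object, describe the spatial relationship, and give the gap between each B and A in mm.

A is a table. B is a stool. Three stools sit around the table at the −y, +y, +x sides. The gap between each stool and the table is 270 mm.

Each stool's nearest face is 270 mm from the table's bounding box.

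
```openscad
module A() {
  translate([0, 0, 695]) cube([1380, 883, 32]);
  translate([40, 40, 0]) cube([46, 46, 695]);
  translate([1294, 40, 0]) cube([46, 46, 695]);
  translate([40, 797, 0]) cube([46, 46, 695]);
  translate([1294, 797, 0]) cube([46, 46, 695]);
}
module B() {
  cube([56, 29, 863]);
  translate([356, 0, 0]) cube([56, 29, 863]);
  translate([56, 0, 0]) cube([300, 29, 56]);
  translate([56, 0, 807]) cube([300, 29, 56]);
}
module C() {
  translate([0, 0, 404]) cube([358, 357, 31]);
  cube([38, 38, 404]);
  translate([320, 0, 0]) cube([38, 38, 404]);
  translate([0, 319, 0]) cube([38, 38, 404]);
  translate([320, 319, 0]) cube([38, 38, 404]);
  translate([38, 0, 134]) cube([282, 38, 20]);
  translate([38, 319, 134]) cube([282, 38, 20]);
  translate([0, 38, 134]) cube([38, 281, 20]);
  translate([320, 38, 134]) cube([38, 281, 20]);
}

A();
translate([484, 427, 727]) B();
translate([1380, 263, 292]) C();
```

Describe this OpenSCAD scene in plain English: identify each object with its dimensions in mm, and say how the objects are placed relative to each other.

A is a table: top 1380 mm (x) × 883 mm (y), 32 mm thick, upper face at z = 727 mm, on four 46×46 mm square legs, each inset 40 mm from the nearest pair of top edges, running from z = 0 to the bottom of the top.

B is a rectangular picture frame lying in the x–z plane (depth along y). The opening is 300 mm wide (x) by 751 mm tall (z), surrounded by a border 56 mm wide on all four sides. The frame is 29 mm deep and is made of two full-height vertical stiles with two horizontal rails fitted between them.

C is a simple wooden stool: a rectangular seat 358 mm (x) by 357 mm (y), 31 mm thick, top face at z = 435 mm, on four square legs, each 38×38 mm in cross-section. The legs rest on z = 0, each flush with a corner of the seat. Four stretchers, 38 mm wide and 20 mm tall, connect adjacent legs with their undersides at z = 134 mm, each running between the inner faces of the legs it joins and aligned with the legs' outer faces on the other axis.

The picture frame is on top of the table, centred. The stool is beside the table with their tops flush at z = 727.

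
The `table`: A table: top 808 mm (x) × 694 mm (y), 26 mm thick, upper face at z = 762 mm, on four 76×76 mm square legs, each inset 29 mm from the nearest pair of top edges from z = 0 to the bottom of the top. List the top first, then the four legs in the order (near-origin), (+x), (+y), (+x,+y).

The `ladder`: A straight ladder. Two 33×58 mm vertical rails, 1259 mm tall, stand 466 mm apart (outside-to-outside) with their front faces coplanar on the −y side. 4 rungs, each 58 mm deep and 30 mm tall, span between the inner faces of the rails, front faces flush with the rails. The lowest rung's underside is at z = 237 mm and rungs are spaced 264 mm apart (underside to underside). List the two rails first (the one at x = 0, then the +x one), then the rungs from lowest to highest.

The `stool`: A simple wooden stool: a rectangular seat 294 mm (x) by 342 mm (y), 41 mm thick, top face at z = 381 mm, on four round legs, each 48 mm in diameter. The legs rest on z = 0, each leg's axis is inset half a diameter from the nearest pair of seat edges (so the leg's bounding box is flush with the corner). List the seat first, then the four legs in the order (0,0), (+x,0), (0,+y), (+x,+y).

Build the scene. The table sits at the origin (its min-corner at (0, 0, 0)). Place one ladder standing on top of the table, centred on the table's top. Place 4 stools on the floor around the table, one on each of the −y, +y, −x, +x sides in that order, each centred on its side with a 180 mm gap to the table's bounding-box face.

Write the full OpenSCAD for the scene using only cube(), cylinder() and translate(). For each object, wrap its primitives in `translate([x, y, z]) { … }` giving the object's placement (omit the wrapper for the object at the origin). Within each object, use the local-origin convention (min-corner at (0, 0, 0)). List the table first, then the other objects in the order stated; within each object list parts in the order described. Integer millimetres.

translate([0, 0, 736]) cube([808, 694, 26]);
translate([29, 29, 0]) cube([76, 76, 736]);
translate([703, 29, 0]) cube([76, 76, 736]);
translate([29, 589, 0]) cube([76, 76, 736]);
translate([703, 589, 0]) cube([76, 76, 736]);
translate([171, 318, 762]) {
  cube([33, 58, 1259]);
  translate([433, 0, 0]) cube([33, 58, 1259]);
  translate([33, 0, 237]) cube([400, 58, 30]);
  translate([33, 0, 501]) cube([400, 58, 30]);
  translate([33, 0, 765]) cube([400, 58, 30]);
  translate([33, 0, 1029]) cube([400, 58, 30]);
}
translate([257, -522, 0]) {
  translate([0, 0, 340]) cube([294, 342, 41]);
  translate([24, 24, 0]) cylinder(h = 340, r = 24);
  translate([270, 24, 0]) cylinder(h = 340, r = 24);
  translate([24, 318, 0]) cylinder(h = 340, r = 24);
  translate([270, 318, 0]) cylinder(h = 340, r = 24);
}
translate([257, 874, 0]) {
  translate([0, 0, 340]) cube([294, 342, 41]);
  translate([24, 24, 0]) cylinder(h = 340, r = 24);
  translate([270, 24, 0]) cylinder(h = 340, r = 24);
  translate([24, 318, 0]) cylinder(h = 340, r = 24);
  translate([270, 318, 0]) cylinder(h = 340, r = 24);
}
translate([-474, 176, 0]) {
  translate([0, 0, 340]) cube([294, 342, 41]);
  translate([24, 24, 0]) cylinder(h = 340, r = 24);
  translate([270, 24, 0]) cylinder(h = 340, r = 24);
  translate([24, 318, 0]) cylinder(h = 340, r = 24);
  translate([270, 318, 0]) cylinder(h = 340, r = 24);
}
translate([988, 176, 0]) {
  translate([0, 0, 340]) cube([294, 342, 41]);
  translate([24, 24, 0]) cylinder(h = 340, r = 24);
  translate([270, 24, 0]) cylinder(h = 340, r = 24);
  translate([24, 318, 0]) cylinder(h = 340, r = 24);
  translate([270, 318, 0]) cylinder(h = 340, r = 24);
}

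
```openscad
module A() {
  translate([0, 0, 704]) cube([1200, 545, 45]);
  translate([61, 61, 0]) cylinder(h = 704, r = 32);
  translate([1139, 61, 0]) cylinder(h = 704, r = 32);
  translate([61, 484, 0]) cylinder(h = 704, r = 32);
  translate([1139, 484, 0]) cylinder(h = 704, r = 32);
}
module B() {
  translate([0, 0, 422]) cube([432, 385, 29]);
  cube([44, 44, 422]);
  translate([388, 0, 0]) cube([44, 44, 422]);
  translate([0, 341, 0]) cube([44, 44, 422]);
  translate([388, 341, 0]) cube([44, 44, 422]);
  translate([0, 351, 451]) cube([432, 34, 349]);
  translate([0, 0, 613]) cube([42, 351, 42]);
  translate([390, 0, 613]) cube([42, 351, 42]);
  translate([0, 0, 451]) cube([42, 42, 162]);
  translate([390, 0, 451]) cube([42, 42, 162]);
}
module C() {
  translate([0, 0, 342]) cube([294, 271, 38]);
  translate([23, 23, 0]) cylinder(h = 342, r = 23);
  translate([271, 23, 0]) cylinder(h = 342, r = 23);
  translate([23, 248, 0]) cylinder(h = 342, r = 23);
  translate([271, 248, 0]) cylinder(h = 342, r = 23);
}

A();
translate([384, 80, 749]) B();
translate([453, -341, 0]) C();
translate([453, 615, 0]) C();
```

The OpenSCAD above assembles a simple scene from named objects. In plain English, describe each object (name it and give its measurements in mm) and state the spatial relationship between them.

A is a table with a 1200×545 mm rectangular top, 45 mm thick, top surface at z = 749 mm, supported by four round legs of 64 mm diameter, each leg's bounding box inset 29 mm from the nearest pair of top edges, running from the floor.

B is a chair. The seat is a 432×385×29 mm slab with its top at z = 451 mm, on four 44×44 mm corner legs (flush with the seat edges, standing on z = 0). A flat backrest 34 mm thick, 349 mm tall, spans the full seat width and rises from the seat top along its +y edge, rear face flush with the rear of the seat. Two armrests of 42×42 mm section run along each side from the seat's front edge to the front of the backrest, top faces 204 mm above the seat top and outer faces flush with the seat's x-edges; a 42×42 mm post under the front of each armrest stands on the seat at the front corner.

C is a four-legged stool. The seat is a 294×271×38 mm slab whose top surface is at z = 380 mm; four round legs, each 46 mm in diameter, run from the floor (z = 0) to the underside of the seat, each leg's axis is inset half a diameter from the nearest pair of seat edges (so the leg's bounding box is flush with the corner).

The chair is on top of the table, centred. Two stools sit around the table at the −y, +y sides.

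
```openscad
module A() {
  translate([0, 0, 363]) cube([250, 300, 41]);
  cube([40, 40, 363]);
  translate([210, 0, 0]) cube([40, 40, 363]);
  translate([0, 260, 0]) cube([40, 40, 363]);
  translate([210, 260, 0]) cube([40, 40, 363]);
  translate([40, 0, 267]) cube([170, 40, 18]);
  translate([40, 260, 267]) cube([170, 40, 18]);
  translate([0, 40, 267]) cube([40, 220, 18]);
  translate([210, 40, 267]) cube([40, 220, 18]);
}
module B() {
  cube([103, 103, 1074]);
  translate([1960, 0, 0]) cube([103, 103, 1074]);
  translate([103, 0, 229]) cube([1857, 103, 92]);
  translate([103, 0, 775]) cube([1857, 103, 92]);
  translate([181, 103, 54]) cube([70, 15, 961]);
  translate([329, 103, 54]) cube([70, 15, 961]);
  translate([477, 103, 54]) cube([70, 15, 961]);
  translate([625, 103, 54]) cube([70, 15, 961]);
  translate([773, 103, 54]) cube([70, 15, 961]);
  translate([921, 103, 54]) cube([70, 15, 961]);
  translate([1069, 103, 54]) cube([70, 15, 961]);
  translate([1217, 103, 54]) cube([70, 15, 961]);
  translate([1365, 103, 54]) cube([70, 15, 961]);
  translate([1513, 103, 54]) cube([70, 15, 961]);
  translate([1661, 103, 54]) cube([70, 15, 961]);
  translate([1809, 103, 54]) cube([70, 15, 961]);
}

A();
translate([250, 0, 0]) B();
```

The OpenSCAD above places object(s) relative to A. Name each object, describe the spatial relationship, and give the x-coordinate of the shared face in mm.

A is a stool. B is a fence section. The fence section is against the stool's +x side, with their −y faces flush. The x-coordinate of the shared face is 250 mm.

The stool's +x face and the fence section's −x face are both at x = 250 mm.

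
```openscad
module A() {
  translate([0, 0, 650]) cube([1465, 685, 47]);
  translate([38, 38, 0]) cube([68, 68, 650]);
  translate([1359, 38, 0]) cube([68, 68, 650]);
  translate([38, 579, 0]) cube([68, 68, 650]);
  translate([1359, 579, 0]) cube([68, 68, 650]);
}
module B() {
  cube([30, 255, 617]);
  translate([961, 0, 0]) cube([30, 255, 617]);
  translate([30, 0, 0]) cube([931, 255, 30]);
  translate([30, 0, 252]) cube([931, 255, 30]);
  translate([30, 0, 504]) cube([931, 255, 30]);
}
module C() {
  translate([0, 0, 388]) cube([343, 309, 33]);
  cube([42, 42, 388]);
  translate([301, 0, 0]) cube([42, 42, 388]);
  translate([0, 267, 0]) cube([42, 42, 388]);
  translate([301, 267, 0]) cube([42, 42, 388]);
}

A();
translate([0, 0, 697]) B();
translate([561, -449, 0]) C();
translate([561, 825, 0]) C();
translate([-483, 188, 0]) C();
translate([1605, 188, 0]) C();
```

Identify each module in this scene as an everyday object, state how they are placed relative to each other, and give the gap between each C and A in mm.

Each stool's nearest face is 140 mm from the table's bounding box.

A is a table. B is a bookshelf. C is a stool. The bookshelf is on top of the table. Four stools sit around the table at the −y, +y, −x, +x sides. The gap between each stool and the table is 140 mm.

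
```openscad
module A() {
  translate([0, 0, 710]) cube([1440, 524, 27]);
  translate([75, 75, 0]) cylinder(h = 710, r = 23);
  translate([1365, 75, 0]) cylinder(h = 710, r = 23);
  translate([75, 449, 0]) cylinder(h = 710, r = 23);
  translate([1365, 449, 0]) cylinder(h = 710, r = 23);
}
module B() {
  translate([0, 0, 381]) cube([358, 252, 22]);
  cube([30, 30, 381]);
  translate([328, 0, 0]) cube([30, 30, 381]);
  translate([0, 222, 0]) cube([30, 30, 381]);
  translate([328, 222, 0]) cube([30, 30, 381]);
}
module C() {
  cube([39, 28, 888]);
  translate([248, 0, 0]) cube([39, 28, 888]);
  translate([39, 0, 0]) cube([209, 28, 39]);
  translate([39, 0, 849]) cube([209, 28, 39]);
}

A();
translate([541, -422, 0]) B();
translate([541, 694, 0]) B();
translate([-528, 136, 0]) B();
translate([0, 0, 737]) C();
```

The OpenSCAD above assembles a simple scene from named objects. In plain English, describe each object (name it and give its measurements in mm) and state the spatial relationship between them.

A is a rectangular dining table. The top is 1440×524×27 mm with its upper surface at z = 737 mm. It stands on four round legs of 46 mm diameter, each leg's bounding box inset 52 mm from the nearest pair of top edges, running from the floor to the underside of the top.

B is a simple wooden stool: a rectangular seat 358 mm (x) by 252 mm (y), 22 mm thick, top face at z = 403 mm, on four square legs, each 30×30 mm in cross-section. The legs rest on z = 0, each flush with a corner of the seat.

C is a picture frame with a 209×810 mm rectangular opening (x by z) and a uniform 39 mm border on every side. Frame depth is 28 mm along y. It is built from two vertical stiles running the full outside height and two horizontal rails spanning the gap between the stiles.

Three stools sit around the table at the −y, +y, −x sides. The picture frame is on top of the table.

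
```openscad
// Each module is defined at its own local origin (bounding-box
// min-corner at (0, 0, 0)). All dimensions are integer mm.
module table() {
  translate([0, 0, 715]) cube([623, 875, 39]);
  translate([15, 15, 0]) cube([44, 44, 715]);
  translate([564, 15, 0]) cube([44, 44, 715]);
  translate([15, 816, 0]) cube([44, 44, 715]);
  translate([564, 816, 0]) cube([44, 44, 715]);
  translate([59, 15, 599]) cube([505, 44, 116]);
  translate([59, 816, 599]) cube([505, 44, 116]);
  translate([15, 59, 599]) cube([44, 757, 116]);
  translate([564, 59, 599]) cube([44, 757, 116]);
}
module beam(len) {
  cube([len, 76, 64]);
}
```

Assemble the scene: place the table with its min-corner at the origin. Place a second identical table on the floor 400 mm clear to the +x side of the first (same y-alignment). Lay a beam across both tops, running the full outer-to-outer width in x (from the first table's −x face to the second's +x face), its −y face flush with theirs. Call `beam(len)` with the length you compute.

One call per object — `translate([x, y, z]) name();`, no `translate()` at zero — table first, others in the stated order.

table();
translate([1023, 0, 0]) table();
translate([0, 0, 754]) beam(1646);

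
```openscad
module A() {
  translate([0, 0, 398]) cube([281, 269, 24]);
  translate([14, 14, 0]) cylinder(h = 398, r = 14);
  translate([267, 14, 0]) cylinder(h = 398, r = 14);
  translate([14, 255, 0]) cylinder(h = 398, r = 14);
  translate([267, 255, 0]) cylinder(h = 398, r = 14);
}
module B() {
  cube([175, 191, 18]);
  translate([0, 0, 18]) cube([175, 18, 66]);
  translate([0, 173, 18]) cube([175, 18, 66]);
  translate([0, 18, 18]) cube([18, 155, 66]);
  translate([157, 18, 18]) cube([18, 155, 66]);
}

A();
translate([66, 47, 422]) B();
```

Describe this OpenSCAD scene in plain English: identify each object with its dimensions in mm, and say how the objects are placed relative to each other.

A is a four-legged stool. The seat is 281×269 mm, 24 mm thick, top at z = 422 mm. It stands on four round legs, each 28 mm in diameter, from z = 0 to the seat underside, each leg's axis is inset half a diameter from the nearest pair of seat edges (so the leg's bounding box is flush with the corner).

B is an open storage box with external size 175×191×84 mm and wall thickness 18 mm (the base is also 18 mm thick). The base covers the whole footprint; the four walls stand on the base, with the y-facing walls full-width and the x-facing walls fitting between their inner faces.

The open box is on top of the stool.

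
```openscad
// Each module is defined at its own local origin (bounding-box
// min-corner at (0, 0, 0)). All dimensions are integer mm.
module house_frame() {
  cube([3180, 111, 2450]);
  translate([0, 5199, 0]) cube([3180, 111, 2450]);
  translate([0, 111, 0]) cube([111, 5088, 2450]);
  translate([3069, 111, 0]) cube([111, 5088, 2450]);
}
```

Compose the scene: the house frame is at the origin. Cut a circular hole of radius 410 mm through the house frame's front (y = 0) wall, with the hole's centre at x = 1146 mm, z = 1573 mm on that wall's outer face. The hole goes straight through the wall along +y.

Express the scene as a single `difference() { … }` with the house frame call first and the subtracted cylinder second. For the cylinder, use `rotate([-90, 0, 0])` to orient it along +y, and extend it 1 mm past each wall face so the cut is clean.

difference() {
  house_frame();
  translate([1146, -1, 1573]) rotate([-90, 0, 0]) cylinder(h = 113, r = 410);
}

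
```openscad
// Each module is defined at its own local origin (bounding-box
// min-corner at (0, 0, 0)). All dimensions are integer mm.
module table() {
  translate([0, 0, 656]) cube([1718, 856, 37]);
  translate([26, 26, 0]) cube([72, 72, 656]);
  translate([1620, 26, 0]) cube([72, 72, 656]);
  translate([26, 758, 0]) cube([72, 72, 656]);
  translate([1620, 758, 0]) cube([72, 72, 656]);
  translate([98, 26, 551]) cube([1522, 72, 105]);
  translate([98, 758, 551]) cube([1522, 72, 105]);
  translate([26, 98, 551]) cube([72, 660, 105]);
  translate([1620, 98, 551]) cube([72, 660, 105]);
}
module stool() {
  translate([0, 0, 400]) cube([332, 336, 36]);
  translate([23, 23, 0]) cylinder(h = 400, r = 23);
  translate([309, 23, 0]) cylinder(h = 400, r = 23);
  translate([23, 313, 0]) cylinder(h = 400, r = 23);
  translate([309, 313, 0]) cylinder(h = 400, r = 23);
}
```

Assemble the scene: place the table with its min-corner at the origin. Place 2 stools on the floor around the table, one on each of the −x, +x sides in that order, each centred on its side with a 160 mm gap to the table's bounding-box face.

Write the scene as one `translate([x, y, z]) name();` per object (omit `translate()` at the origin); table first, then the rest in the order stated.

table();
translate([-492, 260, 0]) stool();
translate([1878, 260, 0]) stool();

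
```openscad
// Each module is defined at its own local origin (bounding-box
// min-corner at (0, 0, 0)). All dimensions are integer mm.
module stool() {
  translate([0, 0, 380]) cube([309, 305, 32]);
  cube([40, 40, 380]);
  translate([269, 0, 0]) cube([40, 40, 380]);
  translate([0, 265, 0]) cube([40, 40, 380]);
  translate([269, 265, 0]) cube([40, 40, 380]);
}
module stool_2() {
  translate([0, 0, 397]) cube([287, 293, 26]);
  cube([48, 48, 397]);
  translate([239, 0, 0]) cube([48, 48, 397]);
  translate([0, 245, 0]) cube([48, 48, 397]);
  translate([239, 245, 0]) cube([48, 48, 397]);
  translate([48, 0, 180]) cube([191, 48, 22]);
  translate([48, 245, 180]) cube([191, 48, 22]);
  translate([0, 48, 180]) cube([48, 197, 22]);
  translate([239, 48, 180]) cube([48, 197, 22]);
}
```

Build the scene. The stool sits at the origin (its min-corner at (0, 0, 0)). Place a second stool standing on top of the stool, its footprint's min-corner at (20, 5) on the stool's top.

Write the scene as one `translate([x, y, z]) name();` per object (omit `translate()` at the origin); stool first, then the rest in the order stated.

stool();
translate([20, 5, 412]) stool_2();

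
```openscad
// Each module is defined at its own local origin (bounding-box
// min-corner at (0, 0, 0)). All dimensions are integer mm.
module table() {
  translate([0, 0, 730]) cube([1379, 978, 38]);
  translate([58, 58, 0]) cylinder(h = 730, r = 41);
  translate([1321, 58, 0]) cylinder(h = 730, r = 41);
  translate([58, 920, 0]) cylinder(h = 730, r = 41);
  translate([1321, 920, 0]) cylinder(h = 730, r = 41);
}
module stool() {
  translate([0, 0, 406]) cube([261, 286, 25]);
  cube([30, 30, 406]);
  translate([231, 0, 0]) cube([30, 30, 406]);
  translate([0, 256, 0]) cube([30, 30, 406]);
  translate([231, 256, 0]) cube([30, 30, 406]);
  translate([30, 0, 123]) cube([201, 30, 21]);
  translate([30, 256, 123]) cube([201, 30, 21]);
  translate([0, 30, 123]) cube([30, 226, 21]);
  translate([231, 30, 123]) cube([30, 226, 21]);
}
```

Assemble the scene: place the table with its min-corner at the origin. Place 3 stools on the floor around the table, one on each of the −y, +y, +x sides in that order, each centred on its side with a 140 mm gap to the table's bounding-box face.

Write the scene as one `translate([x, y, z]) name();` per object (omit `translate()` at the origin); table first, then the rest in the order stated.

table();
translate([559, -426, 0]) stool();
translate([559, 1118, 0]) stool();
translate([1519, 346, 0]) stool();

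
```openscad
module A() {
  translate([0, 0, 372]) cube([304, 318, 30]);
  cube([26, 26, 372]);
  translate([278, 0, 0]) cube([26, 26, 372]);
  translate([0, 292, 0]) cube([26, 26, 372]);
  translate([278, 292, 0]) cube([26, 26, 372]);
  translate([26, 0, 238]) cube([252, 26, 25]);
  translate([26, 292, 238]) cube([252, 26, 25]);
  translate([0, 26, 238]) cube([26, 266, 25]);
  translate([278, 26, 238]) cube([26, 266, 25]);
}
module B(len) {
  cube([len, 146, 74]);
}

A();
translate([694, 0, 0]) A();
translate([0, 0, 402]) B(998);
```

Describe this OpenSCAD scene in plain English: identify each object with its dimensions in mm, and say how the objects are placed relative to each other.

A is a four-legged stool. The seat is a 304×318×30 mm slab whose top surface is at z = 402 mm; four square legs, each 26×26 mm in cross-section, run from the floor (z = 0) to the underside of the seat, each flush with a corner of the seat. Four stretchers, 26 mm wide and 25 mm tall, connect adjacent legs with their undersides at z = 238 mm, each running between the inner faces of the legs it joins and aligned with the legs' outer faces on the other axis.

B is a rectangular beam 998 mm long (x), 146 mm deep (y), 74 mm thick (z).

The beam spans the tops of two stools placed 390 mm apart, resting at z = 402 mm.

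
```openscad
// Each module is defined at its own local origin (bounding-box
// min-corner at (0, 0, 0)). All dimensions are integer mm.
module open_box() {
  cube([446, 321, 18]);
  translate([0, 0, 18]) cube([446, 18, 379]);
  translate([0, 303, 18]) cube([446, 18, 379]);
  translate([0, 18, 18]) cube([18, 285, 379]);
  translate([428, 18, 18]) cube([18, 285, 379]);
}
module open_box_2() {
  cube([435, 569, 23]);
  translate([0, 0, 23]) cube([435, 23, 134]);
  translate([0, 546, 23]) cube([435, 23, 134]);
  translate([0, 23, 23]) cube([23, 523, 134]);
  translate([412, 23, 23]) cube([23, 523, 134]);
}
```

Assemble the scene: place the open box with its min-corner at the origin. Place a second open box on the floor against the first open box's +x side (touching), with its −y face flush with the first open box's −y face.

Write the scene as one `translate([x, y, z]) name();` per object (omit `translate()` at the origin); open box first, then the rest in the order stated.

open_box();
translate([446, 0, 0]) open_box_2();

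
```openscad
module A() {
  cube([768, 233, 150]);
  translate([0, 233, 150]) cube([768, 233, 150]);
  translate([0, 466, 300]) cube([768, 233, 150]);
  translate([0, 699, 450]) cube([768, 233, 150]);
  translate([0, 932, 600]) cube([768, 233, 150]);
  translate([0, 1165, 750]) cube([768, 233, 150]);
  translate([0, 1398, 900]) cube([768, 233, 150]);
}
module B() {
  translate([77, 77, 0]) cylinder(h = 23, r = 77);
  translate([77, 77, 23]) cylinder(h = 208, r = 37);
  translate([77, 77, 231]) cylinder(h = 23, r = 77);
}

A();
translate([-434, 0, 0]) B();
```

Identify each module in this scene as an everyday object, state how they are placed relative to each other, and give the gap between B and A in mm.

The spool's nearest face is 280 mm from the staircase's −x face.

A is a staircase. B is a spool. The spool is on the floor beside the staircase on its −x side. The gap between the spool and the staircase is 280 mm.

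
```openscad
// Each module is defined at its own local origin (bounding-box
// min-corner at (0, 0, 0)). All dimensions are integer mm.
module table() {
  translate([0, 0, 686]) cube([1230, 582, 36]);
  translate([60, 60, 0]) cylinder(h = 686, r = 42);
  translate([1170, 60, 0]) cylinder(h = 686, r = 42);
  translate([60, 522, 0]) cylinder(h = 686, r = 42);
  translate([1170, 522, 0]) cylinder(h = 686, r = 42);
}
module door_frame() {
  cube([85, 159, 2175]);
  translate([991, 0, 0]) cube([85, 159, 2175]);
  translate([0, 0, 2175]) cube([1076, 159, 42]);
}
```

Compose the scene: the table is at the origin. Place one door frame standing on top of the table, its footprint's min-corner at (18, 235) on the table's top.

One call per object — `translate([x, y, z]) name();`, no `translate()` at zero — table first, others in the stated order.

table();
translate([18, 235, 722]) door_frame();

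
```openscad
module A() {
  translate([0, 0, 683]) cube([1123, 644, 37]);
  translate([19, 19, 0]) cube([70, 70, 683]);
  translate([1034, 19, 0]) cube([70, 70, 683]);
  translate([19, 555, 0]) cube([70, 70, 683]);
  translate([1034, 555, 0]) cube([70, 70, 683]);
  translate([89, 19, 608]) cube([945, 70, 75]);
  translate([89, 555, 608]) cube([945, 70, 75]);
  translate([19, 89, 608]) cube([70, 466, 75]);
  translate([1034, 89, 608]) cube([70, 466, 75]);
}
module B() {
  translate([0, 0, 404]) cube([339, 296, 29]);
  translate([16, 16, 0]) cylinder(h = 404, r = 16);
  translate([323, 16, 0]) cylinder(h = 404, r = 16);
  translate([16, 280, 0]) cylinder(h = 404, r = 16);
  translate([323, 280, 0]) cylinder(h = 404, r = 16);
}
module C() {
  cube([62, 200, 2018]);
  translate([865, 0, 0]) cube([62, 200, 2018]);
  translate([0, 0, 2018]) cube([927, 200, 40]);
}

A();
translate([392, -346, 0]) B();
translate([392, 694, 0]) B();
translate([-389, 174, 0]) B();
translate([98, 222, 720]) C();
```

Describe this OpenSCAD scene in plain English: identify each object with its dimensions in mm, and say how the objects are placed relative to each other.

A is a table with a 1123×644 mm rectangular top, 37 mm thick, top surface at z = 720 mm, supported by four 70×70 mm square legs, each inset 19 mm from the nearest pair of top edges, running from the floor. Four apron rails, 70 mm thick and 75 mm tall, run between adjacent legs with their top edges flush with the underside of the top and their outer faces flush with the legs' outer faces.

B is a four-legged stool. The seat is a 339×296×29 mm slab whose top surface is at z = 433 mm; four round legs, each 32 mm in diameter, run from the floor (z = 0) to the underside of the seat, each leg's axis is inset half a diameter from the nearest pair of seat edges (so the leg's bounding box is flush with the corner).

C is a door frame. The clear opening is 803 mm wide and 2018 mm high. Two 62 mm wide jambs, 200 mm deep, stand either side of the opening from the floor to the top of the opening. A 40 mm thick head sits across the top of both jambs, spanning the full outside width of the frame.

Three stools sit around the table at the −y, +y, −x sides. The door frame is on top of the table, centred.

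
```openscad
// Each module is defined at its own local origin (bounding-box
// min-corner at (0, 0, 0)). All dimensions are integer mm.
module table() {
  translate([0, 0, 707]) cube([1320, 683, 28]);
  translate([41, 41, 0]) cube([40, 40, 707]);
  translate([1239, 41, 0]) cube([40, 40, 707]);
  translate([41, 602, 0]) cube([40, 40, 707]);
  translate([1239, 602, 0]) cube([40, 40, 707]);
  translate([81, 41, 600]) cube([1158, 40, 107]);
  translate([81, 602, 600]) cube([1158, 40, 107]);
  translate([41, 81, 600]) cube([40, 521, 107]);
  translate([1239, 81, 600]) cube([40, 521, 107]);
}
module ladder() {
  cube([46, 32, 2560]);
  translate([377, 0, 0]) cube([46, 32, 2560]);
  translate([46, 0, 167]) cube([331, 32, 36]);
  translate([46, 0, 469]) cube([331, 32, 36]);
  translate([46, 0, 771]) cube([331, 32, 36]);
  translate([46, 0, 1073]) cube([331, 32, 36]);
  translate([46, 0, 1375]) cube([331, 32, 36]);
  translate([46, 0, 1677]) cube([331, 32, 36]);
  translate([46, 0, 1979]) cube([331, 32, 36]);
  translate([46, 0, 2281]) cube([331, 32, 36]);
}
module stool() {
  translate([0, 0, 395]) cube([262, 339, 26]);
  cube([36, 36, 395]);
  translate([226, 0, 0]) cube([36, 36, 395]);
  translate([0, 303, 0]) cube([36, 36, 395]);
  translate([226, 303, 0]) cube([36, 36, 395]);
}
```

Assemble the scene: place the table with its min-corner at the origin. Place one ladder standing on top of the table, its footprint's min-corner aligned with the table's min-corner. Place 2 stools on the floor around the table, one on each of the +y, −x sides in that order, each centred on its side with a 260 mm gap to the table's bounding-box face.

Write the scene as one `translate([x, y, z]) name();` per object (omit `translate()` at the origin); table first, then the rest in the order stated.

table();
translate([0, 0, 735]) ladder();
translate([529, 943, 0]) stool();
translate([-522, 172, 0]) stool();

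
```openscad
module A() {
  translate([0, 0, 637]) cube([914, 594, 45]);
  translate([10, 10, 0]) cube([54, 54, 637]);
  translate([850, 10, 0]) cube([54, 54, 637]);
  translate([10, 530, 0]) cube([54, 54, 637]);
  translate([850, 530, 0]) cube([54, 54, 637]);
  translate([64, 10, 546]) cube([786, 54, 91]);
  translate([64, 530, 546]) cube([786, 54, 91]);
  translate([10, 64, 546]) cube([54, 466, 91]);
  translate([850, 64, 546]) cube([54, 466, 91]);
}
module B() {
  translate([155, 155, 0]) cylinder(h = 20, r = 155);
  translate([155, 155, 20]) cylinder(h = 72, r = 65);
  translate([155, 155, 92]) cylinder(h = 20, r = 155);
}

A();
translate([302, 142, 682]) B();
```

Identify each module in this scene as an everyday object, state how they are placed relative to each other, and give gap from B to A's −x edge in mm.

The spool's min-x is at 302; the table's min-x is 0; gap = 302 mm.

A is a table. B is a spool. The spool is on top of the table, centred. The gap from the spool to the table's −x edge is 302 mm.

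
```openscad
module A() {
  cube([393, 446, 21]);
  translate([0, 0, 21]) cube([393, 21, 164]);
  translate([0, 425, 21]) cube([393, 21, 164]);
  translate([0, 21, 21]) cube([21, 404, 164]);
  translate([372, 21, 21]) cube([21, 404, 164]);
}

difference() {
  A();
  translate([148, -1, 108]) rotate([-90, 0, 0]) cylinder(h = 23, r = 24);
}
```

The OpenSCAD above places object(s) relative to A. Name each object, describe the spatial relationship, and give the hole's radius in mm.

The subtracted cylinder has r = 24 mm.

A is an open box. The open box has a circular hole through its front wall. The hole's radius is 24 mm.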